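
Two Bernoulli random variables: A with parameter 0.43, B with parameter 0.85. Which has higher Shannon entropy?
A

For binary distributions, entropy is maximized at p=0.5 and decreases as p moves toward 0 or 1.

H(A) = H(0.43) = 0.9858 bits
H(B) = H(0.85) = 0.6098 bits

Distribution A (p=0.43) is closer to uniform (p=0.5), so it has higher entropy.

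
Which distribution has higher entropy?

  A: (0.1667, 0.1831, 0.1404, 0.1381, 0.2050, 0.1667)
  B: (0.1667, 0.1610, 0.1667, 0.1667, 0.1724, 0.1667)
B

Both distributions are close to uniform, making this a harder comparison.

H(A) = 2.5710 bits
H(B) = 2.5847 bits

The distribution closer to uniform has higher entropy.
Answer: B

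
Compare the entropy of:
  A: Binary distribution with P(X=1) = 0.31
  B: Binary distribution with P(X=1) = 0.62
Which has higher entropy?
B

For binary distributions, entropy is maximized at p=0.5 and decreases as p moves toward 0 or 1.

H(A) = H(0.31) = 0.8932 bits
H(B) = H(0.62) = 0.9580 bits

Distribution B (p=0.62) is closer to uniform (p=0.5), so it has higher entropy.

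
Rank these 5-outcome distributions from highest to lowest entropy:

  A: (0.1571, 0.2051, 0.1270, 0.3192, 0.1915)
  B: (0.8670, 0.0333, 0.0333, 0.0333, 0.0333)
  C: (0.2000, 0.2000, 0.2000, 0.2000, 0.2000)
C > A > B

Key insight: Entropy is maximized by uniform distributions and minimized by concentrated distributions.

- Uniform distributions have maximum entropy log₂(5) = 2.3219 bits
- The more "peaked" or concentrated a distribution, the lower its entropy

Entropies:
  H(A) = 2.2489 bits
  H(B) = 0.8316 bits
  H(C) = 2.3219 bits

Ranking: C > A > B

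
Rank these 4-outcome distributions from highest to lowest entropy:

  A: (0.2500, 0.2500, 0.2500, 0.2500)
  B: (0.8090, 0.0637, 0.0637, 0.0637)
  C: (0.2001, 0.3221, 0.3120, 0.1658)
A > C > B

Key insight: Entropy is maximized by uniform distributions and minimized by concentrated distributions.

- Uniform distributions have maximum entropy log₂(4) = 2.0000 bits
- The more "peaked" or concentrated a distribution, the lower its entropy

Entropies:
  H(A) = 2.0000 bits
  H(B) = 1.0063 bits
  H(C) = 1.9450 bits

Ranking: A > C > B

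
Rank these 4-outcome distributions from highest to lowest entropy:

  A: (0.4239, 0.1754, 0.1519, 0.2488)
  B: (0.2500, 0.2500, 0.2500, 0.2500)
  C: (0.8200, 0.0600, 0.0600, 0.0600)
B > A > C

Key insight: Entropy is maximized by uniform distributions and minimized by concentrated distributions.

- Uniform distributions have maximum entropy log₂(4) = 2.0000 bits
- The more "peaked" or concentrated a distribution, the lower its entropy

Entropies:
  H(A) = 1.8776 bits
  H(B) = 2.0000 bits
  H(C) = 0.9654 bits

Ranking: B > A > C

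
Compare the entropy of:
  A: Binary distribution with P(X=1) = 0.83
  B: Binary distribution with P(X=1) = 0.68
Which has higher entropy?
B

For binary distributions, entropy is maximized at p=0.5 and decreases as p moves toward 0 or 1.

H(A) = H(0.83) = 0.6577 bits
H(B) = H(0.68) = 0.9044 bits

Distribution B (p=0.68) is closer to uniform (p=0.5), so it has higher entropy.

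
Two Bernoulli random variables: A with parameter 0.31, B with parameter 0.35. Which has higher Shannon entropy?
B

For binary distributions, entropy is maximized at p=0.5 and decreases as p moves toward 0 or 1.

H(A) = H(0.31) = 0.8932 bits
H(B) = H(0.35) = 0.9341 bits

Distribution B (p=0.35) is closer to uniform (p=0.5), so it has higher entropy.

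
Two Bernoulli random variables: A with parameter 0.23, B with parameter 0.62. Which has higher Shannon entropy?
B

For binary distributions, entropy is maximized at p=0.5 and decreases as p moves toward 0 or 1.

H(A) = H(0.23) = 0.7780 bits
H(B) = H(0.62) = 0.9580 bits

Distribution B (p=0.62) is closer to uniform (p=0.5), so it has higher entropy.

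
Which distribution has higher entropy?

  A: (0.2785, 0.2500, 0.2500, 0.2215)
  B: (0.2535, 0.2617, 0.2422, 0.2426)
B

Both distributions are close to uniform, making this a harder comparison.

H(A) = 1.9953 bits
H(B) = 1.9992 bits

The distribution closer to uniform has higher entropy.
Answer: B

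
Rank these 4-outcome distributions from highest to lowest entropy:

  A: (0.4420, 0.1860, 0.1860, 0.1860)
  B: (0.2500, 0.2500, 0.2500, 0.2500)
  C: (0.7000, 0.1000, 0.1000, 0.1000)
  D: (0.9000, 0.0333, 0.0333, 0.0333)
B > A > C > D

Key insight: Entropy is maximized by uniform distributions and minimized by concentrated distributions.

Entropies:
  H(A) = 1.8747 bits
  H(B) = 2.0000 bits
  H(C) = 1.3568 bits
  H(D) = 0.6275 bits

Ranking: B > A > C > D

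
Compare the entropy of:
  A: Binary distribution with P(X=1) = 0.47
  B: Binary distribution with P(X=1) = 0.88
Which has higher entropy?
A

For binary distributions, entropy is maximized at p=0.5 and decreases as p moves toward 0 or 1.

H(A) = H(0.47) = 0.9974 bits
H(B) = H(0.88) = 0.5294 bits

Distribution A (p=0.47) is closer to uniform (p=0.5), so it has higher entropy.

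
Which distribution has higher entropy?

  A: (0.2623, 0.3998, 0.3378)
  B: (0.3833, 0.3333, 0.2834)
B

Both distributions are close to uniform, making this a harder comparison.

H(A) = 1.5642 bits
H(B) = 1.5741 bits

The distribution closer to uniform has higher entropy.
Answer: B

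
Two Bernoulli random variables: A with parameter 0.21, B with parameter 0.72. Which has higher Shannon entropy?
B

For binary distributions, entropy is maximized at p=0.5 and decreases as p moves toward 0 or 1.

H(A) = H(0.21) = 0.7415 bits
H(B) = H(0.72) = 0.8555 bits

Distribution B (p=0.72) is closer to uniform (p=0.5), so it has higher entropy.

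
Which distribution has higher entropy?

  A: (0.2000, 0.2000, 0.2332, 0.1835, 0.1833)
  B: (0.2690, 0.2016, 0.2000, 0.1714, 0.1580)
A

Both distributions are close to uniform, making this a harder comparison.

H(A) = 2.3161 bits
H(B) = 2.2965 bits

The distribution closer to uniform has higher entropy.
Answer: A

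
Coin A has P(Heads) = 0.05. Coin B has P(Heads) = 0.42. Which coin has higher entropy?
B

For binary distributions, entropy is maximized at p=0.5 and decreases as p moves toward 0 or 1.

H(A) = H(0.05) = 0.2864 bits
H(B) = H(0.42) = 0.9815 bits

Distribution B (p=0.42) is closer to uniform (p=0.5), so it has higher entropy.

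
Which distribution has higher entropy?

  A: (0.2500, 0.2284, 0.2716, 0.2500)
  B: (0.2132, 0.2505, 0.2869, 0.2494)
A

Both distributions are close to uniform, making this a harder comparison.

H(A) = 1.9973 bits
H(B) = 1.9921 bits

The distribution closer to uniform has higher entropy.
Answer: A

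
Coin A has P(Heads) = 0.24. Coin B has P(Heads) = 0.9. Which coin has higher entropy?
A

For binary distributions, entropy is maximized at p=0.5 and decreases as p moves toward 0 or 1.

H(A) = H(0.24) = 0.7950 bits
H(B) = H(0.9) = 0.4690 bits

Distribution A (p=0.24) is closer to uniform (p=0.5), so it has higher entropy.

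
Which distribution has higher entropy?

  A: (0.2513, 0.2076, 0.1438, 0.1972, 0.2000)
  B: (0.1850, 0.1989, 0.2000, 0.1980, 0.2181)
B

Both distributions are close to uniform, making this a harder comparison.

H(A) = 2.3003 bits
H(B) = 2.3199 bits

The distribution closer to uniform has higher entropy.
Answer: B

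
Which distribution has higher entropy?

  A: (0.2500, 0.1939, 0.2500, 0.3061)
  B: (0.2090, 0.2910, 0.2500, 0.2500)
B

Both distributions are close to uniform, making this a harder comparison.

H(A) = 1.9817 bits
H(B) = 1.9902 bits

The distribution closer to uniform has higher entropy.
Answer: B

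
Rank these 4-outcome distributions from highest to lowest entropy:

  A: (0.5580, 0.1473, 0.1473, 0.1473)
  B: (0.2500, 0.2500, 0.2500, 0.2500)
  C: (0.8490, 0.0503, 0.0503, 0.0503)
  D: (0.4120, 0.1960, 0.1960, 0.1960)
B > D > A > C

Key insight: Entropy is maximized by uniform distributions and minimized by concentrated distributions.

Entropies:
  H(A) = 1.6908 bits
  H(B) = 2.0000 bits
  H(C) = 0.8517 bits
  H(D) = 1.9095 bits

Ranking: B > D > A > C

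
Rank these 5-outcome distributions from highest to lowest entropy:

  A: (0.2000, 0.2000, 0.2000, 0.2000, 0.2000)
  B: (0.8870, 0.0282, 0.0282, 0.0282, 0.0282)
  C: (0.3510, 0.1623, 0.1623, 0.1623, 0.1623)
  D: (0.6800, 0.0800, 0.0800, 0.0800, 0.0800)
A > C > D > B

Key insight: Entropy is maximized by uniform distributions and minimized by concentrated distributions.

Entropies:
  H(A) = 2.3219 bits
  H(B) = 0.7349 bits
  H(C) = 2.2330 bits
  H(D) = 1.5444 bits

Ranking: A > C > D > B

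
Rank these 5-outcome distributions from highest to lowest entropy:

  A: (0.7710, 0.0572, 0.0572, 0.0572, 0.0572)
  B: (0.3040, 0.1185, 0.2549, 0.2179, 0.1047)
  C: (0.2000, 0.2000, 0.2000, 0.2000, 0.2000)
C > B > A

Key insight: Entropy is maximized by uniform distributions and minimized by concentrated distributions.

- Uniform distributions have maximum entropy log₂(5) = 2.3219 bits
- The more "peaked" or concentrated a distribution, the lower its entropy

Entropies:
  H(A) = 1.2343 bits
  H(B) = 2.2093 bits
  H(C) = 2.3219 bits

Ranking: C > B > A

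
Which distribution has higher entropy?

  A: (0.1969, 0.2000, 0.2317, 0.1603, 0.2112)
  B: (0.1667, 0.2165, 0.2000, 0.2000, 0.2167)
B

Both distributions are close to uniform, making this a harder comparison.

H(A) = 2.3119 bits
H(B) = 2.3158 bits

The distribution closer to uniform has higher entropy.
Answer: B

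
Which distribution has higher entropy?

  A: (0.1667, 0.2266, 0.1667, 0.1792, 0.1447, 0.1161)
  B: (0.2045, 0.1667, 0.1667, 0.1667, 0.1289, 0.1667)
B

Both distributions are close to uniform, making this a harder comparison.

H(A) = 2.5558 bits
H(B) = 2.5725 bits

The distribution closer to uniform has higher entropy.
Answer: B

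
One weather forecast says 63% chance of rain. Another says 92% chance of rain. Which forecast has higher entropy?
63% forecast

Treat each forecast as a Bernoulli distribution. Binary entropy is maximized at p=0.5 and falls off symmetrically toward 0 or 1. The 63% forecast is closer to 50%, so it is more uncertain. H(63%) ≈ 0.951 bits, H(92%) ≈ 0.402 bits.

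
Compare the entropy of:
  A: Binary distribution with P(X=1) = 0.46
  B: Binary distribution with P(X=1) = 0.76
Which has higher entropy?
A

For binary distributions, entropy is maximized at p=0.5 and decreases as p moves toward 0 or 1.

H(A) = H(0.46) = 0.9954 bits
H(B) = H(0.76) = 0.7950 bits

Distribution A (p=0.46) is closer to uniform (p=0.5), so it has higher entropy.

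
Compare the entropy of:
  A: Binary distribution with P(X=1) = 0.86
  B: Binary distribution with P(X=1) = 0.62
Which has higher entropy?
B

For binary distributions, entropy is maximized at p=0.5 and decreases as p moves toward 0 or 1.

H(A) = H(0.86) = 0.5842 bits
H(B) = H(0.62) = 0.9580 bits

Distribution B (p=0.62) is closer to uniform (p=0.5), so it has higher entropy.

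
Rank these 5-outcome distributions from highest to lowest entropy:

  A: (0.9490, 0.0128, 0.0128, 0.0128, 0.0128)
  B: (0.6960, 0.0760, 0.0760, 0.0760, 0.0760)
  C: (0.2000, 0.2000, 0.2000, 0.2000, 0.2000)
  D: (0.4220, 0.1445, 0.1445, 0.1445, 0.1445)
C > D > B > A

Key insight: Entropy is maximized by uniform distributions and minimized by concentrated distributions.

Entropies:
  H(A) = 0.3926 bits
  H(B) = 1.4941 bits
  H(C) = 2.3219 bits
  H(D) = 2.1384 bits

Ranking: C > D > B > A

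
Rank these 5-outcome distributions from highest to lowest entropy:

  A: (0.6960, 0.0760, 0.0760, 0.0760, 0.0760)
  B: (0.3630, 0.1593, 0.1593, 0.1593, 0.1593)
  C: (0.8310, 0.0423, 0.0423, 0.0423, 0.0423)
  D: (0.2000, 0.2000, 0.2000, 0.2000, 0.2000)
D > B > A > C

Key insight: Entropy is maximized by uniform distributions and minimized by concentrated distributions.

Entropies:
  H(A) = 1.4941 bits
  H(B) = 2.2191 bits
  H(C) = 0.9934 bits
  H(D) = 2.3219 bits

Ranking: D > B > A > C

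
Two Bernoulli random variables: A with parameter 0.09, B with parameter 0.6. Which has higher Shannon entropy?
B

For binary distributions, entropy is maximized at p=0.5 and decreases as p moves toward 0 or 1.

H(A) = H(0.09) = 0.4365 bits
H(B) = H(0.6) = 0.9710 bits

Distribution B (p=0.6) is closer to uniform (p=0.5), so it has higher entropy.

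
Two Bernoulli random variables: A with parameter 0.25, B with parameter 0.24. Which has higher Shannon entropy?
A

For binary distributions, entropy is maximized at p=0.5 and decreases as p moves toward 0 or 1.

H(A) = H(0.25) = 0.8113 bits
H(B) = H(0.24) = 0.7950 bits

Distribution A (p=0.25) is closer to uniform (p=0.5), so it has higher entropy.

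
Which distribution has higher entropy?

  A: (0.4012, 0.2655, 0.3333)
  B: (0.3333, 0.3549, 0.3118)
B

Both distributions are close to uniform, making this a harder comparison.

H(A) = 1.5649 bits
H(B) = 1.5830 bits

The distribution closer to uniform has higher entropy.
Answer: B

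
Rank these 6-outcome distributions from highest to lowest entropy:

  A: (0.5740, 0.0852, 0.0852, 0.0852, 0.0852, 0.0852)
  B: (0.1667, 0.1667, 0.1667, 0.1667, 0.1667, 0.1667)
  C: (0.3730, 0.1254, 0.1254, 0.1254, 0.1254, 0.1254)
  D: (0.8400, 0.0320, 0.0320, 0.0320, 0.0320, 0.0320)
B > C > A > D

Key insight: Entropy is maximized by uniform distributions and minimized by concentrated distributions.

Entropies:
  H(A) = 1.9733 bits
  H(B) = 2.5850 bits
  H(C) = 2.4088 bits
  H(D) = 1.0058 bits

Ranking: B > C > A > D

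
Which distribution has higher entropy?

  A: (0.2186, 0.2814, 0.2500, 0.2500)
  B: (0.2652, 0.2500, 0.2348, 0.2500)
B

Both distributions are close to uniform, making this a harder comparison.

H(A) = 1.9943 bits
H(B) = 1.9987 bits

The distribution closer to uniform has higher entropy.
Answer: B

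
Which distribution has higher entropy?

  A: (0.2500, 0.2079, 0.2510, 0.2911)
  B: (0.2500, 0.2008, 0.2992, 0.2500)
A

Both distributions are close to uniform, making this a harder comparison.

H(A) = 1.9900 bits
H(B) = 1.9859 bits

The distribution closer to uniform has higher entropy.
Answer: A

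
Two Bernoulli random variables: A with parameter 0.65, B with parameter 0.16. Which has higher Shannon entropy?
A

For binary distributions, entropy is maximized at p=0.5 and decreases as p moves toward 0 or 1.

H(A) = H(0.65) = 0.9341 bits
H(B) = H(0.16) = 0.6343 bits

Distribution A (p=0.65) is closer to uniform (p=0.5), so it has higher entropy.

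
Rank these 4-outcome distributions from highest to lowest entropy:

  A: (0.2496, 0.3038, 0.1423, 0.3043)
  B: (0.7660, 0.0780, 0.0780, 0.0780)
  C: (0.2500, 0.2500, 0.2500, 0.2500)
C > A > B

Key insight: Entropy is maximized by uniform distributions and minimized by concentrated distributions.

- Uniform distributions have maximum entropy log₂(4) = 2.0000 bits
- The more "peaked" or concentrated a distribution, the lower its entropy

Entropies:
  H(A) = 1.9446 bits
  H(B) = 1.1558 bits
  H(C) = 2.0000 bits

Ranking: C > A > B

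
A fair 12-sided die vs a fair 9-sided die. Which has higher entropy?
12-sided die

Both are uniform distributions; for uniform over n outcomes, H = log₂(n). H(12-sided) = log₂(12) = 3.585 bits and H(9-sided) = log₂(9) = 3.170 bits. More outcomes in a uniform distribution means higher entropy.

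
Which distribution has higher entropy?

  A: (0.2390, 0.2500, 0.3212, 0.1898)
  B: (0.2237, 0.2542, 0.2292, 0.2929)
B

Both distributions are close to uniform, making this a harder comparison.

H(A) = 1.9748 bits
H(B) = 1.9916 bits

The distribution closer to uniform has higher entropy.
Answer: B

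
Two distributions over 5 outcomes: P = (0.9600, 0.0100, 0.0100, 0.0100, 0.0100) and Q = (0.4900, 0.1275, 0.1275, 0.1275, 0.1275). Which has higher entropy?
Q

P is highly concentrated on one outcome (96%), making it nearly deterministic. Q spreads its mass more evenly (max 49%). The more spread-out distribution has higher entropy: H(P) ≈ 0.322 bits, H(Q) ≈ 2.020 bits.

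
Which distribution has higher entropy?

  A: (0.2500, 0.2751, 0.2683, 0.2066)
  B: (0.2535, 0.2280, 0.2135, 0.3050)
A

Both distributions are close to uniform, making this a harder comparison.

H(A) = 1.9915 bits
H(B) = 1.9863 bits

The distribution closer to uniform has higher entropy.
Answer: A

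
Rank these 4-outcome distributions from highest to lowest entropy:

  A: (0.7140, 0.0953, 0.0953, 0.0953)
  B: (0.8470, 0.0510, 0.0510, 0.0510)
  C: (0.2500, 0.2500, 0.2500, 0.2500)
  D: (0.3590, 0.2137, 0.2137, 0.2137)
C > D > A > B

Key insight: Entropy is maximized by uniform distributions and minimized by concentrated distributions.

Entropies:
  H(A) = 1.3168 bits
  H(B) = 0.8598 bits
  H(C) = 2.0000 bits
  H(D) = 1.9578 bits

Ranking: C > D > A > B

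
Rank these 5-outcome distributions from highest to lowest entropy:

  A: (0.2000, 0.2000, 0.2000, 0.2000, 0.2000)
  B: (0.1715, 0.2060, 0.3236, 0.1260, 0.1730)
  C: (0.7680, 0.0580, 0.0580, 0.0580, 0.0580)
A > B > C

Key insight: Entropy is maximized by uniform distributions and minimized by concentrated distributions.

- Uniform distributions have maximum entropy log₂(5) = 2.3219 bits
- The more "peaked" or concentrated a distribution, the lower its entropy

Entropies:
  H(A) = 2.3219 bits
  H(B) = 2.2468 bits
  H(C) = 1.2455 bits

Ranking: A > B > C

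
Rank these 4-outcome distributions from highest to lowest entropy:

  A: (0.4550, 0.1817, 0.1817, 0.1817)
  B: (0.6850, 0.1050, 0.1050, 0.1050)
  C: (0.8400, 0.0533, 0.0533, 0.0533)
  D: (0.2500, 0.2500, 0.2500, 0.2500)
D > A > B > C

Key insight: Entropy is maximized by uniform distributions and minimized by concentrated distributions.

Entropies:
  H(A) = 1.8580 bits
  H(B) = 1.3981 bits
  H(C) = 0.8879 bits
  H(D) = 2.0000 bits

Ranking: D > A > B > C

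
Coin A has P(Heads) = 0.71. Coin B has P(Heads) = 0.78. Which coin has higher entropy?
A

For binary distributions, entropy is maximized at p=0.5 and decreases as p moves toward 0 or 1.

H(A) = H(0.71) = 0.8687 bits
H(B) = H(0.78) = 0.7602 bits

Distribution A (p=0.71) is closer to uniform (p=0.5), so it has higher entropy.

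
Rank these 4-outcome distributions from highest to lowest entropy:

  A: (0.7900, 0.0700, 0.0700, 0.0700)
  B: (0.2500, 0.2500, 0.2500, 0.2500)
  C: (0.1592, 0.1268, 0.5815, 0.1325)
B > C > A

Key insight: Entropy is maximized by uniform distributions and minimized by concentrated distributions.

- Uniform distributions have maximum entropy log₂(4) = 2.0000 bits
- The more "peaked" or concentrated a distribution, the lower its entropy

Entropies:
  H(A) = 1.0743 bits
  H(B) = 2.0000 bits
  H(C) = 1.6410 bits

Ranking: B > C > A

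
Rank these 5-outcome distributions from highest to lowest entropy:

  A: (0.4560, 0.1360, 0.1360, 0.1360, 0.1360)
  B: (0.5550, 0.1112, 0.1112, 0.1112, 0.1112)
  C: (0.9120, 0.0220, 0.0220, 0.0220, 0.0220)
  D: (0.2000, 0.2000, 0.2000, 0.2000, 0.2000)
D > A > B > C

Key insight: Entropy is maximized by uniform distributions and minimized by concentrated distributions.

Entropies:
  H(A) = 2.0824 bits
  H(B) = 1.8813 bits
  H(C) = 0.6058 bits
  H(D) = 2.3219 bits

Ranking: D > A > B > C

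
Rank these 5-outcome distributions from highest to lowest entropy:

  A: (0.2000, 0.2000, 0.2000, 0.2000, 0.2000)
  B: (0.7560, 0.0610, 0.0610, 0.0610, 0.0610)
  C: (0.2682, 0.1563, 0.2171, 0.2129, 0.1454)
A > C > B

Key insight: Entropy is maximized by uniform distributions and minimized by concentrated distributions.

- Uniform distributions have maximum entropy log₂(5) = 2.3219 bits
- The more "peaked" or concentrated a distribution, the lower its entropy

Entropies:
  H(A) = 2.3219 bits
  H(B) = 1.2896 bits
  H(C) = 2.2858 bits

Ranking: A > C > B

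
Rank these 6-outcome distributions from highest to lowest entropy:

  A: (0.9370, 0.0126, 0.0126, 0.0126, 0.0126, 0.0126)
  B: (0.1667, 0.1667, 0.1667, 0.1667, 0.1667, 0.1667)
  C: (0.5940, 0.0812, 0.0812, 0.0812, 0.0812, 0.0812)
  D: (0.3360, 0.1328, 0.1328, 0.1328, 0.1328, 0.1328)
B > D > C > A

Key insight: Entropy is maximized by uniform distributions and minimized by concentrated distributions.

Entropies:
  H(A) = 0.4855 bits
  H(B) = 2.5850 bits
  H(C) = 1.9171 bits
  H(D) = 2.4627 bits

Ranking: B > D > C > A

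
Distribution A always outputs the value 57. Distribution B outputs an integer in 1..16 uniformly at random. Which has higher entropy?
B

A is deterministic, so H(A) = 0. B is uniform over 16 outcomes, so H(B) = log₂(16) = 4.000 bits. Any distribution with genuine randomness has higher entropy than a deterministic one.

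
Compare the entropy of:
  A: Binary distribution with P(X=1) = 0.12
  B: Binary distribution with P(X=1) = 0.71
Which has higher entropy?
B

For binary distributions, entropy is maximized at p=0.5 and decreases as p moves toward 0 or 1.

H(A) = H(0.12) = 0.5294 bits
H(B) = H(0.71) = 0.8687 bits

Distribution B (p=0.71) is closer to uniform (p=0.5), so it has higher entropy.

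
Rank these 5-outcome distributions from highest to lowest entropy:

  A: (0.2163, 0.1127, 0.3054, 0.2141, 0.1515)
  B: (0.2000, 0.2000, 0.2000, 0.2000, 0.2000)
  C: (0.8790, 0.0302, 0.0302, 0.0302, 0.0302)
B > A > C

Key insight: Entropy is maximized by uniform distributions and minimized by concentrated distributions.

- Uniform distributions have maximum entropy log₂(5) = 2.3219 bits
- The more "peaked" or concentrated a distribution, the lower its entropy

Entropies:
  H(A) = 2.2438 bits
  H(B) = 2.3219 bits
  H(C) = 0.7742 bits

Ranking: B > A > C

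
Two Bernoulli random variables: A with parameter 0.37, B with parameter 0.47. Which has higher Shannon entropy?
B

For binary distributions, entropy is maximized at p=0.5 and decreases as p moves toward 0 or 1.

H(A) = H(0.37) = 0.9507 bits
H(B) = H(0.47) = 0.9974 bits

Distribution B (p=0.47) is closer to uniform (p=0.5), so it has higher entropy.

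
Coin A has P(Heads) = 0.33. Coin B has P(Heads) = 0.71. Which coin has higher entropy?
A

For binary distributions, entropy is maximized at p=0.5 and decreases as p moves toward 0 or 1.

H(A) = H(0.33) = 0.9149 bits
H(B) = H(0.71) = 0.8687 bits

Distribution A (p=0.33) is closer to uniform (p=0.5), so it has higher entropy.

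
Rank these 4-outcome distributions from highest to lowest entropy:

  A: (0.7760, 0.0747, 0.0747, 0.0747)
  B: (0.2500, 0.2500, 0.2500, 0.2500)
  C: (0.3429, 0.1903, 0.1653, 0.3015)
B > C > A

Key insight: Entropy is maximized by uniform distributions and minimized by concentrated distributions.

- Uniform distributions have maximum entropy log₂(4) = 2.0000 bits
- The more "peaked" or concentrated a distribution, the lower its entropy

Entropies:
  H(A) = 1.1224 bits
  H(B) = 2.0000 bits
  H(C) = 1.9358 bits

Ranking: B > C > A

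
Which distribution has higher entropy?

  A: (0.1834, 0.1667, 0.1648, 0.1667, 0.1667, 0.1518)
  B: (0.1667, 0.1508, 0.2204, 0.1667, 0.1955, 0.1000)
A

Both distributions are close to uniform, making this a harder comparison.

H(A) = 2.5828 bits
H(B) = 2.5466 bits

The distribution closer to uniform has higher entropy.
Answer: A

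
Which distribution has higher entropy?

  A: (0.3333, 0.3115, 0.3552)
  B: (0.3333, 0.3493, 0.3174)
B

Both distributions are close to uniform, making this a harder comparison.

H(A) = 1.5829 bits
H(B) = 1.5839 bits

The distribution closer to uniform has higher entropy.
Answer: B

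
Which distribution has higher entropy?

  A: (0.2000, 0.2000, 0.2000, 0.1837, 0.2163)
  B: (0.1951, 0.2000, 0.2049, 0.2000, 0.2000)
B

Both distributions are close to uniform, making this a harder comparison.

H(A) = 2.3200 bits
H(B) = 2.3218 bits

The distribution closer to uniform has higher entropy.
Answer: B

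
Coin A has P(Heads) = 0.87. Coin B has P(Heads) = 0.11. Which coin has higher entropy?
A

For binary distributions, entropy is maximized at p=0.5 and decreases as p moves toward 0 or 1.

H(A) = H(0.87) = 0.5574 bits
H(B) = H(0.11) = 0.4999 bits

Distribution A (p=0.87) is closer to uniform (p=0.5), so it has higher entropy.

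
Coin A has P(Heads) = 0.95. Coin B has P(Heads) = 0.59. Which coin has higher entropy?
B

For binary distributions, entropy is maximized at p=0.5 and decreases as p moves toward 0 or 1.

H(A) = H(0.95) = 0.2864 bits
H(B) = H(0.59) = 0.9765 bits

Distribution B (p=0.59) is closer to uniform (p=0.5), so it has higher entropy.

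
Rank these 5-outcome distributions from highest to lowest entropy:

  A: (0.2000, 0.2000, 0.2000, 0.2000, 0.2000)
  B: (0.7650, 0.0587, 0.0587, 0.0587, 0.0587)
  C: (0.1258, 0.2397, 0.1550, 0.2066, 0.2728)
A > C > B

Key insight: Entropy is maximized by uniform distributions and minimized by concentrated distributions.

- Uniform distributions have maximum entropy log₂(5) = 2.3219 bits
- The more "peaked" or concentrated a distribution, the lower its entropy

Entropies:
  H(A) = 2.3219 bits
  H(B) = 1.2566 bits
  H(C) = 2.2685 bits

Ranking: A > C > B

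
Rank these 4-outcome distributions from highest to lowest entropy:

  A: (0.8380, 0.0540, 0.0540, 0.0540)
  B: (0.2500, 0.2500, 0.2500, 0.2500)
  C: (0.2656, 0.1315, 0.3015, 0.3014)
B > C > A

Key insight: Entropy is maximized by uniform distributions and minimized by concentrated distributions.

- Uniform distributions have maximum entropy log₂(4) = 2.0000 bits
- The more "peaked" or concentrated a distribution, the lower its entropy

Entropies:
  H(A) = 0.8958 bits
  H(B) = 2.0000 bits
  H(C) = 1.9359 bits

Ranking: B > C > A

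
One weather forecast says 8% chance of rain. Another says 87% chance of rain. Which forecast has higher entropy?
87% forecast

Treat each forecast as a Bernoulli distribution. Binary entropy is maximized at p=0.5 and falls off symmetrically toward 0 or 1. The 87% forecast is closer to 50%, so it is more uncertain. H(8%) ≈ 0.402 bits, H(87%) ≈ 0.557 bits.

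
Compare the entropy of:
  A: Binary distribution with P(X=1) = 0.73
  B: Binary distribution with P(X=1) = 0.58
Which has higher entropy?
B

For binary distributions, entropy is maximized at p=0.5 and decreases as p moves toward 0 or 1.

H(A) = H(0.73) = 0.8415 bits
H(B) = H(0.58) = 0.9815 bits

Distribution B (p=0.58) is closer to uniform (p=0.5), so it has higher entropy.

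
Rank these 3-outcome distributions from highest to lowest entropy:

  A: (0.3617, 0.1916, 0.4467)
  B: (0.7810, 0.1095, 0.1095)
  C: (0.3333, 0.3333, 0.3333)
C > A > B

Key insight: Entropy is maximized by uniform distributions and minimized by concentrated distributions.

- Uniform distributions have maximum entropy log₂(3) = 1.5850 bits
- The more "peaked" or concentrated a distribution, the lower its entropy

Entropies:
  H(A) = 1.5068 bits
  H(B) = 0.9773 bits
  H(C) = 1.5850 bits

Ranking: C > A > B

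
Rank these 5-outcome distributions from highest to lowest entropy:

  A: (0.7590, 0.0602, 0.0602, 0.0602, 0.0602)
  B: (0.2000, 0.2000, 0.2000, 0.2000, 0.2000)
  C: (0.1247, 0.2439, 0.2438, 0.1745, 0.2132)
B > C > A

Key insight: Entropy is maximized by uniform distributions and minimized by concentrated distributions.

- Uniform distributions have maximum entropy log₂(5) = 2.3219 bits
- The more "peaked" or concentrated a distribution, the lower its entropy

Entropies:
  H(A) = 1.2787 bits
  H(B) = 2.3219 bits
  H(C) = 2.2823 bits

Ranking: B > C > A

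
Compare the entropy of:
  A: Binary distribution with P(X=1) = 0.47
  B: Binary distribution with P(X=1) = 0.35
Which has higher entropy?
A

For binary distributions, entropy is maximized at p=0.5 and decreases as p moves toward 0 or 1.

H(A) = H(0.47) = 0.9974 bits
H(B) = H(0.35) = 0.9341 bits

Distribution A (p=0.47) is closer to uniform (p=0.5), so it has higher entropy.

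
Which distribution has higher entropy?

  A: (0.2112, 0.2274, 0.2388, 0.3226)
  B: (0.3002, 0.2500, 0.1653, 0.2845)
A

Both distributions are close to uniform, making this a harder comparison.

H(A) = 1.9796 bits
H(B) = 1.9664 bits

The distribution closer to uniform has higher entropy.
Answer: A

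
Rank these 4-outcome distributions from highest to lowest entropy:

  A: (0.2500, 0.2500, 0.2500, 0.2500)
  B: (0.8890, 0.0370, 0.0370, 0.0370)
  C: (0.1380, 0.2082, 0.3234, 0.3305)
A > C > B

Key insight: Entropy is maximized by uniform distributions and minimized by concentrated distributions.

- Uniform distributions have maximum entropy log₂(4) = 2.0000 bits
- The more "peaked" or concentrated a distribution, the lower its entropy

Entropies:
  H(A) = 2.0000 bits
  H(B) = 0.6789 bits
  H(C) = 1.9202 bits

Ranking: A > C > B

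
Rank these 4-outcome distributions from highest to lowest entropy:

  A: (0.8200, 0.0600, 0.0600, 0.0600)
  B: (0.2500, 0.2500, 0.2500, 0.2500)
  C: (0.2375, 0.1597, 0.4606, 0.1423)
B > C > A

Key insight: Entropy is maximized by uniform distributions and minimized by concentrated distributions.

- Uniform distributions have maximum entropy log₂(4) = 2.0000 bits
- The more "peaked" or concentrated a distribution, the lower its entropy

Entropies:
  H(A) = 0.9654 bits
  H(B) = 2.0000 bits
  H(C) = 1.8306 bits

Ranking: B > C > A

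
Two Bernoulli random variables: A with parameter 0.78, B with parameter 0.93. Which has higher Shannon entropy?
A

For binary distributions, entropy is maximized at p=0.5 and decreases as p moves toward 0 or 1.

H(A) = H(0.78) = 0.7602 bits
H(B) = H(0.93) = 0.3659 bits

Distribution A (p=0.78) is closer to uniform (p=0.5), so it has higher entropy.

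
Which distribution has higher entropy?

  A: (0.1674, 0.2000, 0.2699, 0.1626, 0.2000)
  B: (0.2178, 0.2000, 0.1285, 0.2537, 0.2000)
A

Both distributions are close to uniform, making this a harder comparison.

H(A) = 2.2966 bits
H(B) = 2.2901 bits

The distribution closer to uniform has higher entropy.
Answer: A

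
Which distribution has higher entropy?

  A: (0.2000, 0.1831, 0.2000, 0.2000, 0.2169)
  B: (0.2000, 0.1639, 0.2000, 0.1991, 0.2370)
A

Both distributions are close to uniform, making this a harder comparison.

H(A) = 2.3199 bits
H(B) = 2.3122 bits

The distribution closer to uniform has higher entropy.
Answer: A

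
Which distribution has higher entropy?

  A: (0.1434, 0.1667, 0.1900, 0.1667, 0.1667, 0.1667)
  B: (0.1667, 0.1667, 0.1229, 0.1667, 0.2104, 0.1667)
A

Both distributions are close to uniform, making this a harder comparison.

H(A) = 2.5803 bits
H(B) = 2.5682 bits

The distribution closer to uniform has higher entropy.
Answer: A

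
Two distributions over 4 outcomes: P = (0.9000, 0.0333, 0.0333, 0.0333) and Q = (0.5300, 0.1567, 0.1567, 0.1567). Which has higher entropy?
Q

P is highly concentrated on one outcome (90%), making it nearly deterministic. Q spreads its mass more evenly (max 53%). The more spread-out distribution has higher entropy: H(P) ≈ 0.627 bits, H(Q) ≈ 1.742 bits.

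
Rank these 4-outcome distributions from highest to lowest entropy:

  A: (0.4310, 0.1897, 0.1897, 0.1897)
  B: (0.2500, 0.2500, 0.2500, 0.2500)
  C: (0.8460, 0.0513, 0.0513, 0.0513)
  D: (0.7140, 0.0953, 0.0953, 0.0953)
B > A > D > C

Key insight: Entropy is maximized by uniform distributions and minimized by concentrated distributions.

Entropies:
  H(A) = 1.8881 bits
  H(B) = 2.0000 bits
  H(C) = 0.8638 bits
  H(D) = 1.3168 bits

Ranking: B > A > D > C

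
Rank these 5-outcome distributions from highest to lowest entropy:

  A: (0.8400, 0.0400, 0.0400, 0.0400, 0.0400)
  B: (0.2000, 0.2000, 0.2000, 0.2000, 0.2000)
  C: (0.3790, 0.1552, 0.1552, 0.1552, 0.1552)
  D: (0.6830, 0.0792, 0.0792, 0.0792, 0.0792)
B > C > D > A

Key insight: Entropy is maximized by uniform distributions and minimized by concentrated distributions.

Entropies:
  H(A) = 0.9543 bits
  H(B) = 2.3219 bits
  H(C) = 2.1993 bits
  H(D) = 1.5351 bits

Ranking: B > C > D > A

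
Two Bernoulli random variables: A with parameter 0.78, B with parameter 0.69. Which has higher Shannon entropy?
B

For binary distributions, entropy is maximized at p=0.5 and decreases as p moves toward 0 or 1.

H(A) = H(0.78) = 0.7602 bits
H(B) = H(0.69) = 0.8932 bits

Distribution B (p=0.69) is closer to uniform (p=0.5), so it has higher entropy.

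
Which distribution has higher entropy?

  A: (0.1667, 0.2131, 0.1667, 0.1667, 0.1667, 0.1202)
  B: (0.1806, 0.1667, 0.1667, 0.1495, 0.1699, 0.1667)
B

Both distributions are close to uniform, making this a harder comparison.

H(A) = 2.5660 bits
H(B) = 2.5828 bits

The distribution closer to uniform has higher entropy.
Answer: B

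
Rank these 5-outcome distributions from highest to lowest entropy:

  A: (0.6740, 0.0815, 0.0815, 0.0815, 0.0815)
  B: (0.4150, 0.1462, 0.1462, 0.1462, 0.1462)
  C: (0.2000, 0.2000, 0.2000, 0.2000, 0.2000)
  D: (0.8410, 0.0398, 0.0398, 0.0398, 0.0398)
C > B > A > D

Key insight: Entropy is maximized by uniform distributions and minimized by concentrated distributions.

Entropies:
  H(A) = 1.5628 bits
  H(B) = 2.1491 bits
  H(C) = 2.3219 bits
  H(D) = 0.9499 bits

Ranking: C > B > A > D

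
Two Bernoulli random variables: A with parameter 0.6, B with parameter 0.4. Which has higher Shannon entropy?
Equal

For binary distributions, entropy is maximized at p=0.5 and decreases as p moves toward 0 or 1.

H(A) = H(0.6) = 0.9710 bits
H(B) = H(0.4) = 0.9710 bits

Both distributions are equally far from uniform (|0.6-0.5| = |0.4-0.5|), so they have the same entropy.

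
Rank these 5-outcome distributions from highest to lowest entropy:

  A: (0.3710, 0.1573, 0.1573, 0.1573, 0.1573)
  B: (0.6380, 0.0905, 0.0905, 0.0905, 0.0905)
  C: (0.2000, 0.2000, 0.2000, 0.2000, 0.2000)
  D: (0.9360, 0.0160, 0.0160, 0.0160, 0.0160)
C > A > B > D

Key insight: Entropy is maximized by uniform distributions and minimized by concentrated distributions.

Entropies:
  H(A) = 2.2094 bits
  H(B) = 1.6683 bits
  H(C) = 2.3219 bits
  H(D) = 0.4711 bits

Ranking: C > A > B > D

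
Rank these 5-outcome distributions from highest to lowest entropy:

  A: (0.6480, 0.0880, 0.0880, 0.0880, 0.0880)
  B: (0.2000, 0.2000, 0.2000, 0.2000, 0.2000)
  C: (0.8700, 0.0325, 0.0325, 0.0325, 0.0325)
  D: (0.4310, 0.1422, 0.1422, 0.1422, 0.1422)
B > D > A > C

Key insight: Entropy is maximized by uniform distributions and minimized by concentrated distributions.

Entropies:
  H(A) = 1.6398 bits
  H(B) = 2.3219 bits
  H(C) = 0.8174 bits
  H(D) = 2.1242 bits

Ranking: B > D > A > C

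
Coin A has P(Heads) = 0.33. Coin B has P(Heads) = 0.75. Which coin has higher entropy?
A

For binary distributions, entropy is maximized at p=0.5 and decreases as p moves toward 0 or 1.

H(A) = H(0.33) = 0.9149 bits
H(B) = H(0.75) = 0.8113 bits

Distribution A (p=0.33) is closer to uniform (p=0.5), so it has higher entropy.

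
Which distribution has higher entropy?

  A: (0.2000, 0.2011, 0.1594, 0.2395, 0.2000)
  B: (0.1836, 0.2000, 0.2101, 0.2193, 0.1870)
B

Both distributions are close to uniform, making this a harder comparison.

H(A) = 2.3103 bits
H(B) = 2.3186 bits

The distribution closer to uniform has higher entropy.
Answer: B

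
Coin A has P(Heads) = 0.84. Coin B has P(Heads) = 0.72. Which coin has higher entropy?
B

For binary distributions, entropy is maximized at p=0.5 and decreases as p moves toward 0 or 1.

H(A) = H(0.84) = 0.6343 bits
H(B) = H(0.72) = 0.8555 bits

Distribution B (p=0.72) is closer to uniform (p=0.5), so it has higher entropy.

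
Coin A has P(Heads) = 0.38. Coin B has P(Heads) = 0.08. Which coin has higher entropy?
A

For binary distributions, entropy is maximized at p=0.5 and decreases as p moves toward 0 or 1.

H(A) = H(0.38) = 0.9580 bits
H(B) = H(0.08) = 0.4022 bits

Distribution A (p=0.38) is closer to uniform (p=0.5), so it has higher entropy.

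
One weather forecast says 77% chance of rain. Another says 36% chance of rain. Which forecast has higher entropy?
36% forecast

Treat each forecast as a Bernoulli distribution. Binary entropy is maximized at p=0.5 and falls off symmetrically toward 0 or 1. The 36% forecast is closer to 50%, so it is more uncertain. H(77%) ≈ 0.778 bits, H(36%) ≈ 0.943 bits.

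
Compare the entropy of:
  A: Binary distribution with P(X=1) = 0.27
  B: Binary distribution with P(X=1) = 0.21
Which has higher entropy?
A

For binary distributions, entropy is maximized at p=0.5 and decreases as p moves toward 0 or 1.

H(A) = H(0.27) = 0.8415 bits
H(B) = H(0.21) = 0.7415 bits

Distribution A (p=0.27) is closer to uniform (p=0.5), so it has higher entropy.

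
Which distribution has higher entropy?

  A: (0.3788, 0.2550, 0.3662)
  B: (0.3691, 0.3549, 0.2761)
B

Both distributions are close to uniform, making this a harder comparison.

H(A) = 1.5640 bits
H(B) = 1.5738 bits

The distribution closer to uniform has higher entropy.
Answer: B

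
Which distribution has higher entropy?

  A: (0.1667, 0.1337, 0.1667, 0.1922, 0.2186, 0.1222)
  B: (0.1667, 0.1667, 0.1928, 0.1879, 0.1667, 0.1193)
B

Both distributions are close to uniform, making this a harder comparison.

H(A) = 2.5572 bits
H(B) = 2.5695 bits

The distribution closer to uniform has higher entropy.
Answer: B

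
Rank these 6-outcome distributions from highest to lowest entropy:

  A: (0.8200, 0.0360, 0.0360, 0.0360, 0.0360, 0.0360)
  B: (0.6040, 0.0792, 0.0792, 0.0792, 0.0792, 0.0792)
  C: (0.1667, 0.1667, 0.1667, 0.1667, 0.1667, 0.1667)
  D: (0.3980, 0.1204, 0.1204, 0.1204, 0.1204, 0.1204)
C > D > B > A

Key insight: Entropy is maximized by uniform distributions and minimized by concentrated distributions.

Entropies:
  H(A) = 1.0980 bits
  H(B) = 1.8880 bits
  H(C) = 2.5850 bits
  H(D) = 2.3676 bits

Ranking: C > D > B > A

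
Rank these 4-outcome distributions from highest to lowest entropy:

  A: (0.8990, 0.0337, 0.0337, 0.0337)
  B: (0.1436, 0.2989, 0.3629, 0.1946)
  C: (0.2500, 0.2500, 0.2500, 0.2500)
C > B > A

Key insight: Entropy is maximized by uniform distributions and minimized by concentrated distributions.

- Uniform distributions have maximum entropy log₂(4) = 2.0000 bits
- The more "peaked" or concentrated a distribution, the lower its entropy

Entropies:
  H(A) = 0.6322 bits
  H(B) = 1.9131 bits
  H(C) = 2.0000 bits

Ranking: C > B > A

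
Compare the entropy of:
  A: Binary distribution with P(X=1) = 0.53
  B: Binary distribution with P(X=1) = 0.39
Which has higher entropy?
A

For binary distributions, entropy is maximized at p=0.5 and decreases as p moves toward 0 or 1.

H(A) = H(0.53) = 0.9974 bits
H(B) = H(0.39) = 0.9648 bits

Distribution A (p=0.53) is closer to uniform (p=0.5), so it has higher entropy.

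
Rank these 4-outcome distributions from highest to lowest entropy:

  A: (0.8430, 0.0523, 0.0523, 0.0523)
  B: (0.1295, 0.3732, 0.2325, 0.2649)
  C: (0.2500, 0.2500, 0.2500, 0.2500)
C > B > A

Key insight: Entropy is maximized by uniform distributions and minimized by concentrated distributions.

- Uniform distributions have maximum entropy log₂(4) = 2.0000 bits
- The more "peaked" or concentrated a distribution, the lower its entropy

Entropies:
  H(A) = 0.8759 bits
  H(B) = 1.9095 bits
  H(C) = 2.0000 bits

Ranking: C > B > A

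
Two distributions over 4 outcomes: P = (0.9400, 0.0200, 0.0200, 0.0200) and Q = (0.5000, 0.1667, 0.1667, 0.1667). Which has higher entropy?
Q

P is highly concentrated on one outcome (94%), making it nearly deterministic. Q spreads its mass more evenly (max 50%). The more spread-out distribution has higher entropy: H(P) ≈ 0.423 bits, H(Q) ≈ 1.792 bits.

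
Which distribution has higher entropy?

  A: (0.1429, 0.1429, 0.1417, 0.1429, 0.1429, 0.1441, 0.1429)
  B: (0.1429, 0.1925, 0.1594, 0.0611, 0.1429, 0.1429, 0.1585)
A

Both distributions are close to uniform, making this a harder comparison.

H(A) = 2.8073 bits
H(B) = 2.7505 bits

The distribution closer to uniform has higher entropy.
Answer: A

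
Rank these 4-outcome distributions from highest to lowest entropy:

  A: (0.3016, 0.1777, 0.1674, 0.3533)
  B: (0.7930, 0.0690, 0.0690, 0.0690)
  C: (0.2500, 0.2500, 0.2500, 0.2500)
C > A > B

Key insight: Entropy is maximized by uniform distributions and minimized by concentrated distributions.

- Uniform distributions have maximum entropy log₂(4) = 2.0000 bits
- The more "peaked" or concentrated a distribution, the lower its entropy

Entropies:
  H(A) = 1.9265 bits
  H(B) = 1.0638 bits
  H(C) = 2.0000 bits

Ranking: C > A > B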